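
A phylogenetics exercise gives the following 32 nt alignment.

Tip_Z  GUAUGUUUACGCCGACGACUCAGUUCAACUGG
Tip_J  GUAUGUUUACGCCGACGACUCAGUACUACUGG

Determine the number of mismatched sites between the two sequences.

2

The sequences differ at positions 25 (U/A), 27 (A/U).
That gives 2 mismatches out of 32 aligned sites, so the Hamming distance is 2.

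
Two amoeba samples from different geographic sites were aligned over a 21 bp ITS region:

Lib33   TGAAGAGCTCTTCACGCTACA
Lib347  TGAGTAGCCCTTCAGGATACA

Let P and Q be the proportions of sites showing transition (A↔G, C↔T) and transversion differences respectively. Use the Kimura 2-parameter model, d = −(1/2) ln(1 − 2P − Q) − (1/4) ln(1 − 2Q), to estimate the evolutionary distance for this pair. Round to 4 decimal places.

The sequences differ at positions 4 (A/G, transition), 5 (G/T, transversion), 9 (T/C, transition), 15 (C/G, transversion), 17 (C/A, transversion).
Of the 5 differences, 2 transitions and 3 transversions over 21 sites: P = 2/21 = 0.095238, Q = 3/21 = 0.142857.
d = −0.5·ln(0.666667) − 0.25·ln(0.714286) = −0.5·(-0.405465) − 0.25·(-0.336472) = 0.2869.

0.2869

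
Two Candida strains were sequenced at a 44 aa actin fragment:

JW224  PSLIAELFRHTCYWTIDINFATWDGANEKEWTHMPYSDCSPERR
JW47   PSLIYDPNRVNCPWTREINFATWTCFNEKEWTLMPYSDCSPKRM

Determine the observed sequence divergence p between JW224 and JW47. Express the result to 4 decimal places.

0.3409

Mismatches occur at site 5 (A↔Y), site 6 (E↔D), site 7 (L↔P), site 8 (F↔N), site 10 (H↔V), site 11 (T↔N), site 13 (Y↔P), site 16 (I↔R), site 17 (D↔E), site 24 (D↔T), site 25 (G↔C), site 26 (A↔F), site 33 (H↔L), site 42 (E↔K), site 44 (R↔M).
There are 15 differences over 44 sites, so p = 15/44 = 0.3409.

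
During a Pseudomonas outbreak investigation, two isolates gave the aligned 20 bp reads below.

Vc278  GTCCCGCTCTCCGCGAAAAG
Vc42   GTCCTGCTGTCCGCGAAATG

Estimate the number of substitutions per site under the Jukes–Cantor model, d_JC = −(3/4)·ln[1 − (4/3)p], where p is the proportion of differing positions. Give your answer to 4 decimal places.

The sequences differ at positions 5 (C/T), 9 (C/G), 19 (A/T).
p = 3/20 = 0.150000.
d = −0.75 · ln(1 − (4/3)·0.150000) = −0.75 · ln(0.800000) = −0.75 · (-0.223144) = 0.1674.

0.1674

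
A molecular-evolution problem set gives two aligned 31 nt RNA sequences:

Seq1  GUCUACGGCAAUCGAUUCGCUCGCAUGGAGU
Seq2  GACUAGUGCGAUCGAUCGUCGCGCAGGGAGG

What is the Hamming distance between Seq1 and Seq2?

10

Differing sites — 2:U/A; 6:C/G; 7:G/U; 10:A/G; 17:U/C; 18:C/G; 19:G/U; 21:U/G; 26:U/G; 31:U/G.
That gives 10 mismatches out of 31 aligned sites, so the Hamming distance is 10.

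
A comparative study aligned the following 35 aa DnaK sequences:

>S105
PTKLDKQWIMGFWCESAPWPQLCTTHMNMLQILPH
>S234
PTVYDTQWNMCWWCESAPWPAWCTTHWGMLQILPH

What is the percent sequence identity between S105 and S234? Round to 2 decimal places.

Mismatches occur at site 3 (K↔V), site 4 (L↔Y), site 6 (K↔T), site 9 (I↔N), site 11 (G↔C), site 12 (F↔W), site 21 (Q↔A), site 22 (L↔W), site 27 (M↔W), site 28 (N↔G).
25 of the 35 sites match, so the percent identity is 25/35 × 100 = 71.43%.

71.43%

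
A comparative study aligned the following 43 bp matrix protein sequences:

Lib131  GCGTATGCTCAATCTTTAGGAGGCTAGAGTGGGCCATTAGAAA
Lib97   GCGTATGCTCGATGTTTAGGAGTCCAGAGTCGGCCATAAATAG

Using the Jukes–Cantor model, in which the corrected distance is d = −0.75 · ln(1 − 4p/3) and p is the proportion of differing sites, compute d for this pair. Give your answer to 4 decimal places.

Mismatches occur at site 11 (A↔G), site 14 (C↔G), site 23 (G↔T), site 25 (T↔C), site 31 (G↔C), site 38 (T↔A), site 40 (G↔A), site 41 (A↔T), site 43 (A↔G).
p = 9/43 = 0.209302.
d = −0.75 · ln(1 − (4/3)·0.209302) = −0.75 · ln(0.720931) = −0.75 · (-0.327212) = 0.2454.

0.2454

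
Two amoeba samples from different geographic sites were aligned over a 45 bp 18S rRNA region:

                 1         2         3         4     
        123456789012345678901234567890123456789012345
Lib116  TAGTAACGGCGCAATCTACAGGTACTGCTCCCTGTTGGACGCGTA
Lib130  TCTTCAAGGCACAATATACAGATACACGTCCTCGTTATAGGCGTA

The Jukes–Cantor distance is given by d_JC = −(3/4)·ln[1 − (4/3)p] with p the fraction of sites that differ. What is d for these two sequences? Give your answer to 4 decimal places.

0.4408

The sequences differ at positions 2 (A/C), 3 (G/T), 5 (A/C), 7 (C/A), 11 (G/A), 16 (C/A), 22 (G/A), 26 (T/A), 27 (G/C), 28 (C/G), 32 (C/T), 33 (T/C), 37 (G/A), 38 (G/T), 40 (C/G).
p = 15/45 = 0.333333.
d = −0.75 · ln(1 − (4/3)·0.333333) = −0.75 · ln(0.555556) = −0.75 · (-0.587786) = 0.4408.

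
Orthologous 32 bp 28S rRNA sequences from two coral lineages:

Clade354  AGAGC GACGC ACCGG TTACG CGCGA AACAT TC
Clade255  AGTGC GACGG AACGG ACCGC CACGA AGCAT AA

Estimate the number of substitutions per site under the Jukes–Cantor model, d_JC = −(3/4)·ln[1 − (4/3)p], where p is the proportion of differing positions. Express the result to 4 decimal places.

Differing sites — 3:A/T; 10:C/G; 12:C/A; 16:T/A; 17:T/C; 18:A/C; 19:C/G; 20:G/C; 22:G/A; 27:A/G; 31:T/A; 32:C/A.
p = 12/32 = 0.375000.
d = −0.75 · ln(1 − (4/3)·0.375000) = −0.75 · ln(0.500000) = −0.75 · (-0.693147) = 0.5199.

0.5199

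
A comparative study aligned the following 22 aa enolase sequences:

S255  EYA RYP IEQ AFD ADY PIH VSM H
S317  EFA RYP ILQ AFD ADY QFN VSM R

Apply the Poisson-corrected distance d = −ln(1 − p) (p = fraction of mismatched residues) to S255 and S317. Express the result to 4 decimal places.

0.3185

Differing sites — 2:Y/F; 8:E/L; 16:P/Q; 17:I/F; 18:H/N; 22:H/R.
p = 6/22 = 0.272727.
d = −ln(1 − 0.272727) = −ln(0.727273) = 0.3185.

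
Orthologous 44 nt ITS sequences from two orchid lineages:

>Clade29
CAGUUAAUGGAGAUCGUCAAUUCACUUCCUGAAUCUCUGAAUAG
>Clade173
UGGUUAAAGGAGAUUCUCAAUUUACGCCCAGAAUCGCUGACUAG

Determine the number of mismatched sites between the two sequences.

The sequences differ at positions 1 (C/U), 2 (A/G), 8 (U/A), 15 (C/U), 16 (G/C), 23 (C/U), 26 (U/G), 27 (U/C), 30 (U/A), 36 (U/G), 41 (A/C).
That gives 11 mismatches out of 44 aligned sites, so the Hamming distance is 11.

11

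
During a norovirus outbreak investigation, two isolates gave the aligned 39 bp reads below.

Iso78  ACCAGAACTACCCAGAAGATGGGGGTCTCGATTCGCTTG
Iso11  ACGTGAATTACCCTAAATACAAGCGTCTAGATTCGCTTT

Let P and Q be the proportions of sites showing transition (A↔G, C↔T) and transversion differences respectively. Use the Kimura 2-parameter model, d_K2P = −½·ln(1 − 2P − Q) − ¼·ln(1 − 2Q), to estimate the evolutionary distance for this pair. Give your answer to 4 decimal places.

0.3974

The sequences differ at positions 3 (C/G, transversion), 4 (A/T, transversion), 8 (C/T, transition), 14 (A/T, transversion), 15 (G/A, transition), 18 (G/T, transversion), 20 (T/C, transition), 21 (G/A, transition), 22 (G/A, transition), 24 (G/C, transversion), 29 (C/A, transversion), 39 (G/T, transversion).
Of the 12 differences, 5 transitions and 7 transversions over 39 sites: P = 5/39 = 0.128205, Q = 7/39 = 0.179487.
d = −0.5·ln(0.564103) − 0.25·ln(0.641026) = −0.5·(-0.572518) − 0.25·(-0.444685) = 0.3974.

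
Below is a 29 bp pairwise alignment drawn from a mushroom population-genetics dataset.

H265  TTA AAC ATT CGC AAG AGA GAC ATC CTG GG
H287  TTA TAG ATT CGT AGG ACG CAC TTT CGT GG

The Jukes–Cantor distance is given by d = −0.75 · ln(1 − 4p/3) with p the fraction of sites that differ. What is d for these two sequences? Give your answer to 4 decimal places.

0.5285

Mismatches occur at site 4 (A↔T), site 6 (C↔G), site 12 (C↔T), site 14 (A↔G), site 17 (G↔C), site 18 (A↔G), site 19 (G↔C), site 22 (A↔T), site 24 (C↔T), site 26 (T↔G), site 27 (G↔T).
p = 11/29 = 0.379310.
d = −0.75 · ln(1 − (4/3)·0.379310) = −0.75 · ln(0.494253) = −0.75 · (-0.704708) = 0.5285.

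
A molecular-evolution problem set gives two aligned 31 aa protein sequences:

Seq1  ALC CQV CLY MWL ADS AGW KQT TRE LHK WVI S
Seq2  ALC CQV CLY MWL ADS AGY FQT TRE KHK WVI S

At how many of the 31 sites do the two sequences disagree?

3

Mismatches occur at site 18 (W↔Y), site 19 (K↔F), site 25 (L↔K).
That gives 3 mismatches out of 31 aligned sites, so the Hamming distance is 3.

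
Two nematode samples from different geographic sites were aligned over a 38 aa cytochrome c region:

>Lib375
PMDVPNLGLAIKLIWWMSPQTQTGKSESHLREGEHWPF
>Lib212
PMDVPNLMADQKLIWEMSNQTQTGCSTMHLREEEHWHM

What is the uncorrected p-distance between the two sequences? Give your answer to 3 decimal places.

0.316

Mismatches occur at site 8 (G/M), site 9 (L/A), site 10 (A/D), site 11 (I/Q), site 16 (W/E), site 19 (P/N), site 25 (K/C), site 27 (E/T), site 28 (S/M), site 33 (G/E), site 37 (P/H), site 38 (F/M).
There are 12 differences over 38 sites, so p = 12/38 = 0.316.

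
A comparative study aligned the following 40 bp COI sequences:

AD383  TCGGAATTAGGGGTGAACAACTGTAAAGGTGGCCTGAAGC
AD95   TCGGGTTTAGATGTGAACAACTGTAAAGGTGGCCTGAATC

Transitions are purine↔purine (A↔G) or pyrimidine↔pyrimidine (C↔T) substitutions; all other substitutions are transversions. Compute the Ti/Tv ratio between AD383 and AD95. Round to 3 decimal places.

Differing sites — 5:A/G (Ti); 6:A/T (Tv); 11:G/A (Ti); 12:G/T (Tv); 39:G/T (Tv).
Of the 5 differences, 2 transitions and 3 transversions, so Ti/Tv = 2/3 = 0.667.

0.667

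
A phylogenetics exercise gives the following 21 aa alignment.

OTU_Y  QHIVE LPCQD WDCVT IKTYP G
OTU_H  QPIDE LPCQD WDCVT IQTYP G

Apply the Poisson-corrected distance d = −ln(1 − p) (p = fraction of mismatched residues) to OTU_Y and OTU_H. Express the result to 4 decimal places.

0.1542

Differing sites — 2:H/P; 4:V/D; 17:K/Q.
p = 3/21 = 0.142857.
d = −ln(1 − 0.142857) = −ln(0.857143) = 0.1542.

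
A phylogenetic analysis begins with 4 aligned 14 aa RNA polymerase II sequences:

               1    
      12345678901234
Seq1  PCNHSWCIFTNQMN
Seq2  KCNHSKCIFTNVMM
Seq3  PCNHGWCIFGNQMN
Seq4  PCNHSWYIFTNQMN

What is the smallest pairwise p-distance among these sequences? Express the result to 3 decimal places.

0.071

Pairwise Hamming distances:
  Seq1 vs Seq2: 4
  Seq1 vs Seq3: 2
  Seq1 vs Seq4: 1
  Seq2 vs Seq3: 6
  Seq2 vs Seq4: 5
  Seq3 vs Seq4: 3
The smallest is 1 mismatch, between Seq1 and Seq4; p = 1/14 = 0.071.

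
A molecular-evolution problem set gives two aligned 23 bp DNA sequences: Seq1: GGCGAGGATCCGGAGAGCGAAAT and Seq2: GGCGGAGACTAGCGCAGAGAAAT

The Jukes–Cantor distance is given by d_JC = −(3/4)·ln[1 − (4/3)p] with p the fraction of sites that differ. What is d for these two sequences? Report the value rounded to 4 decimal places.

Differing sites — 5:A/G; 6:G/A; 9:T/C; 10:C/T; 11:C/A; 13:G/C; 14:A/G; 15:G/C; 18:C/A.
p = 9/23 = 0.391304.
d = −0.75 · ln(1 − (4/3)·0.391304) = −0.75 · ln(0.478261) = −0.75 · (-0.737599) = 0.5532.

0.5532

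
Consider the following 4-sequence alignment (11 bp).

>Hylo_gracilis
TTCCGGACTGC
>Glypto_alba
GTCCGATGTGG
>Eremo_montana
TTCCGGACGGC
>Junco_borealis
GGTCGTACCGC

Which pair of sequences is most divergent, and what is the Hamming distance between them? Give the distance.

Pairwise Hamming distances:
  Hylo_gracilis vs Glypto_alba: 5
  Hylo_gracilis vs Eremo_montana: 1
  Hylo_gracilis vs Junco_borealis: 5
  Glypto_alba vs Eremo_montana: 6
  Glypto_alba vs Junco_borealis: 7
  Eremo_montana vs Junco_borealis: 5
The largest is 7, between Glypto_alba and Junco_borealis.

7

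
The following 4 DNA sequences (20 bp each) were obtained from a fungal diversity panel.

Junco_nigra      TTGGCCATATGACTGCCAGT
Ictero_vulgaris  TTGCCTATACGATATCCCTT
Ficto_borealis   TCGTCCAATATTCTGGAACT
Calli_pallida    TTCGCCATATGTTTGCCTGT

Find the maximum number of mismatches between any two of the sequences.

Pairwise Hamming distances:
  Junco_nigra vs Ictero_vulgaris: 8
  Junco_nigra vs Ficto_borealis: 10
  Junco_nigra vs Calli_pallida: 4
  Ictero_vulgaris vs Ficto_borealis: 15
  Ictero_vulgaris vs Calli_pallida: 9
  Ficto_borealis vs Calli_pallida: 12
The largest is 15, between Ictero_vulgaris and Ficto_borealis.

15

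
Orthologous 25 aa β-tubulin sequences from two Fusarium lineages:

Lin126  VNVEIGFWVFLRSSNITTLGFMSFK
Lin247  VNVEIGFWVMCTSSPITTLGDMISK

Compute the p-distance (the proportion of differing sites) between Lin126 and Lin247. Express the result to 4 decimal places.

0.2800

Mismatches occur at site 10 (F↔M), site 11 (L↔C), site 12 (R↔T), site 15 (N↔P), site 21 (F↔D), site 23 (S↔I), site 24 (F↔S).
There are 7 differences over 25 sites, so p = 7/25 = 0.2800.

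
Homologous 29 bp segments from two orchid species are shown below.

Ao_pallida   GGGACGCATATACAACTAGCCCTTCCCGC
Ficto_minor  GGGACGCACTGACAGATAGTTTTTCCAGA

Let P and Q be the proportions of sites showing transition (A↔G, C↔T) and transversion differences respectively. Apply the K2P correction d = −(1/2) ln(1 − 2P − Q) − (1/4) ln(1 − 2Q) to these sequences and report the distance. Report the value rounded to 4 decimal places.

0.4698

The sequences differ at positions 9 (T/C, transition), 10 (A/T, transversion), 11 (T/G, transversion), 15 (A/G, transition), 16 (C/A, transversion), 20 (C/T, transition), 21 (C/T, transition), 22 (C/T, transition), 27 (C/A, transversion), 29 (C/A, transversion).
Of the 10 differences, 5 transitions and 5 transversions over 29 sites: P = 5/29 = 0.172414, Q = 5/29 = 0.172414.
d = −0.5·ln(0.482758) − 0.25·ln(0.655172) = −0.5·(-0.728240) − 0.25·(-0.422857) = 0.4698.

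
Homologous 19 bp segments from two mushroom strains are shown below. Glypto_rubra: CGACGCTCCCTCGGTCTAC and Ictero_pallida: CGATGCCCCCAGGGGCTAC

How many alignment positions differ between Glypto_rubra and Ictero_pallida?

Differing sites — 4:C/T; 7:T/C; 11:T/A; 12:C/G; 15:T/G.
That gives 5 mismatches out of 19 aligned sites, so the Hamming distance is 5.

5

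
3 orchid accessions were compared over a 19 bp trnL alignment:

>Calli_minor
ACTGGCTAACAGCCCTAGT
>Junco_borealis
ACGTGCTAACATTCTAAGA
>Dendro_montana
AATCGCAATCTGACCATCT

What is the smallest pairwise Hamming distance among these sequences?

Pairwise Hamming distances:
  Calli_minor vs Junco_borealis: 7
  Calli_minor vs Dendro_montana: 9
  Junco_borealis vs Dendro_montana: 12
The smallest is 7, between Calli_minor and Junco_borealis.

7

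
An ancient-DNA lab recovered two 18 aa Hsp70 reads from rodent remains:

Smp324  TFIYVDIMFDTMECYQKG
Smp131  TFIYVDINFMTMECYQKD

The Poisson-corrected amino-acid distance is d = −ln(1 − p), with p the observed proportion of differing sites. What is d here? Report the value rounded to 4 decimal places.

0.1823

The sequences differ at positions 8 (M/N), 10 (D/M), 18 (G/D).
p = 3/18 = 0.166667.
d = −ln(1 − 0.166667) = −ln(0.833333) = 0.1823.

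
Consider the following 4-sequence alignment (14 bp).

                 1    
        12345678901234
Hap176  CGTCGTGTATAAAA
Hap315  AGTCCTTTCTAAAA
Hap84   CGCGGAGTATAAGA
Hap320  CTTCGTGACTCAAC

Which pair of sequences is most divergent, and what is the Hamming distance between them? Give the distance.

Pairwise Hamming distances:
  Hap176 vs Hap315: 4
  Hap176 vs Hap84: 4
  Hap176 vs Hap320: 5
  Hap315 vs Hap84: 8
  Hap315 vs Hap320: 7
  Hap84 vs Hap320: 9
The largest is 9, between Hap84 and Hap320.

9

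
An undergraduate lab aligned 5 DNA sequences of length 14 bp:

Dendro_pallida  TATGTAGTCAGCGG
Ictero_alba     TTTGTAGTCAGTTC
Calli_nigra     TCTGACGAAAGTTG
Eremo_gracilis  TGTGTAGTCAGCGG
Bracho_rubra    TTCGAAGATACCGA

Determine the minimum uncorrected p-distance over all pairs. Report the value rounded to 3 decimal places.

Pairwise Hamming distances:
  Dendro_pallida vs Ictero_alba: 4
  Dendro_pallida vs Calli_nigra: 7
  Dendro_pallida vs Eremo_gracilis: 1
  Dendro_pallida vs Bracho_rubra: 7
  Ictero_alba vs Calli_nigra: 6
  Ictero_alba vs Eremo_gracilis: 4
  Ictero_alba vs Bracho_rubra: 8
  Calli_nigra vs Eremo_gracilis: 7
  Calli_nigra vs Bracho_rubra: 8
  Eremo_gracilis vs Bracho_rubra: 7
The smallest is 1 mismatch, between Dendro_pallida and Eremo_gracilis; p = 1/14 = 0.071.

0.071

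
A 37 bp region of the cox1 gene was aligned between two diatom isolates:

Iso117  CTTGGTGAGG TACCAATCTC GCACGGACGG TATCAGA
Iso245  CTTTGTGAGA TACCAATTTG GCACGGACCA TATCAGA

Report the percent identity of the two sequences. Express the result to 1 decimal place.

The sequences differ at positions 4 (G/T), 10 (G/A), 18 (C/T), 20 (C/G), 29 (G/C), 30 (G/A).
31 of the 37 sites match, so the percent identity is 31/37 × 100 = 83.8%.

83.8%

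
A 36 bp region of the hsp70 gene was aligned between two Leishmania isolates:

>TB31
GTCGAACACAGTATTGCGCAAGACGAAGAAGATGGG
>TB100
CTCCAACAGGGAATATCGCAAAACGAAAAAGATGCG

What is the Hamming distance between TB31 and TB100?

Mismatches occur at site 1 (G/C), site 4 (G/C), site 9 (C/G), site 10 (A/G), site 12 (T/A), site 15 (T/A), site 16 (G/T), site 22 (G/A), site 28 (G/A), site 35 (G/C).
That gives 10 mismatches out of 36 aligned sites, so the Hamming distance is 10.

10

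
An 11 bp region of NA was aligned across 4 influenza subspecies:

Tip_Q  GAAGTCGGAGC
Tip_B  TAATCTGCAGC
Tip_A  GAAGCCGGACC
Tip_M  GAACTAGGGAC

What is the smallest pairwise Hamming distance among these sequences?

Pairwise Hamming distances:
  Tip_Q vs Tip_B: 5
  Tip_Q vs Tip_A: 2
  Tip_Q vs Tip_M: 4
  Tip_B vs Tip_A: 5
  Tip_B vs Tip_M: 7
  Tip_A vs Tip_M: 5
The smallest is 2, between Tip_Q and Tip_A.

2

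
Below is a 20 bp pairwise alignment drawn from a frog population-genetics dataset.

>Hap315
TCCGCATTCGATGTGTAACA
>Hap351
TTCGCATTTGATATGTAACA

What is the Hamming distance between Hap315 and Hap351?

The sequences differ at positions 2 (C/T), 9 (C/T), 13 (G/A).
That gives 3 mismatches out of 20 aligned sites, so the Hamming distance is 3.

3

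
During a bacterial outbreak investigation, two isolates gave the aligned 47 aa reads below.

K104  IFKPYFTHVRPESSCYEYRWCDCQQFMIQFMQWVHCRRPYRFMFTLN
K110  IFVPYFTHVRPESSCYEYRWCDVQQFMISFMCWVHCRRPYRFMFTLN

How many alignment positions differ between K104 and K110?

4

Mismatches occur at site 3 (K/V), site 23 (C/V), site 29 (Q/S), site 32 (Q/C).
That gives 4 mismatches out of 47 aligned sites, so the Hamming distance is 4.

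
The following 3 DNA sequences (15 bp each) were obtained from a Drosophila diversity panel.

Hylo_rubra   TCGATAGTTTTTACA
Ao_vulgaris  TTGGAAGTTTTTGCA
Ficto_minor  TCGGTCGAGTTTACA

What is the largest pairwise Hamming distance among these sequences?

Pairwise Hamming distances:
  Hylo_rubra vs Ao_vulgaris: 4
  Hylo_rubra vs Ficto_minor: 4
  Ao_vulgaris vs Ficto_minor: 6
The largest is 6, between Ao_vulgaris and Ficto_minor.

6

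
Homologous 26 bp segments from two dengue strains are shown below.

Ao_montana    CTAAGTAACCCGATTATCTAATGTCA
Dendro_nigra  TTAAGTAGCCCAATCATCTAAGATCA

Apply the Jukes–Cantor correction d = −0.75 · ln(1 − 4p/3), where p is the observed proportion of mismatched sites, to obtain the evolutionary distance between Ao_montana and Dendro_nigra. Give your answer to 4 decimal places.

Differing sites — 1:C/T; 8:A/G; 12:G/A; 15:T/C; 22:T/G; 23:G/A.
p = 6/26 = 0.230769.
d = −0.75 · ln(1 − (4/3)·0.230769) = −0.75 · ln(0.692308) = −0.75 · (-0.367724) = 0.2758.

0.2758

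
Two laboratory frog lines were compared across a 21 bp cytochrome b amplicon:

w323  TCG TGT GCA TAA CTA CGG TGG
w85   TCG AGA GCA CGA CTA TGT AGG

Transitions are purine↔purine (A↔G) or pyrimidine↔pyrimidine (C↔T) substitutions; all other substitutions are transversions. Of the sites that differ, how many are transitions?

Differing sites — 4:T/A (Tv); 6:T/A (Tv); 10:T/C (Ti); 11:A/G (Ti); 16:C/T (Ti); 18:G/T (Tv); 19:T/A (Tv).
Of the 7 differences, 3 transitions and 4 transversions, so the answer is 3.

3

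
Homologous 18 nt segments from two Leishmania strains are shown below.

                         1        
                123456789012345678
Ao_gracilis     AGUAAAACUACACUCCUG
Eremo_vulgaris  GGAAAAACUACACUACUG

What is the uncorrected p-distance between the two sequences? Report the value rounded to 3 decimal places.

Differing sites — 1:A/G; 3:U/A; 15:C/A.
There are 3 differences over 18 sites, so p = 3/18 = 0.167.

0.167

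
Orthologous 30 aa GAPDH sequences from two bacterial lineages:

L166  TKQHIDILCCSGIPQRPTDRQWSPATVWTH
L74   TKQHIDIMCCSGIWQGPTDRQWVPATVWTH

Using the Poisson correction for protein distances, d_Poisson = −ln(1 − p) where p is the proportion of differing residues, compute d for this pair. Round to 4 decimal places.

0.1431

The sequences differ at positions 8 (L/M), 14 (P/W), 16 (R/G), 23 (S/V).
p = 4/30 = 0.133333.
d = −ln(1 − 0.133333) = −ln(0.866667) = 0.1431.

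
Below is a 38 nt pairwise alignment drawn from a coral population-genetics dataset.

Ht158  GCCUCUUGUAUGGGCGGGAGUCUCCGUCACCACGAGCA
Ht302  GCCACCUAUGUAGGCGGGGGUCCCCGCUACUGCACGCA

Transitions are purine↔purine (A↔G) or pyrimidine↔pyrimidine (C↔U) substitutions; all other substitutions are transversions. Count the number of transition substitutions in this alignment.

Differing sites — 4:U/A (Tv); 6:U/C (Ti); 8:G/A (Ti); 10:A/G (Ti); 12:G/A (Ti); 19:A/G (Ti); 23:U/C (Ti); 27:U/C (Ti); 28:C/U (Ti); 31:C/U (Ti); 32:A/G (Ti); 34:G/A (Ti); 35:A/C (Tv).
Of the 13 differences, 11 transitions and 2 transversions, so the answer is 11.

11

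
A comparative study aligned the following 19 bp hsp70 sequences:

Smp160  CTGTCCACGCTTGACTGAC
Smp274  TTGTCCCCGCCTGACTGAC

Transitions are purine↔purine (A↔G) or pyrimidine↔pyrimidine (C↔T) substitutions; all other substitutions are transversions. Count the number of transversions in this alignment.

1

The sequences differ at positions 1 (C/T, transition), 7 (A/C, transversion), 11 (T/C, transition).
Of the 3 differences, 2 transitions and 1 transversion, so the answer is 1.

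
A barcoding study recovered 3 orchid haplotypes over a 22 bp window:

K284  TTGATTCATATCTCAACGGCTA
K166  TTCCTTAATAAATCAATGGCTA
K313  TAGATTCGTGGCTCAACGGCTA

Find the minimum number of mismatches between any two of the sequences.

Pairwise Hamming distances:
  K284 vs K166: 6
  K284 vs K313: 4
  K166 vs K313: 9
The smallest is 4, between K284 and K313.

4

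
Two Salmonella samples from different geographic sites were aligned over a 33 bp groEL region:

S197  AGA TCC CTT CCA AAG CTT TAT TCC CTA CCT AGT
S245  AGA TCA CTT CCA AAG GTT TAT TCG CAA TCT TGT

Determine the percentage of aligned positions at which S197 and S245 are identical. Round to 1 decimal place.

Differing sites — 6:C/A; 16:C/G; 24:C/G; 26:T/A; 28:C/T; 31:A/T.
27 of the 33 sites match, so the percent identity is 27/33 × 100 = 81.8%.

81.8%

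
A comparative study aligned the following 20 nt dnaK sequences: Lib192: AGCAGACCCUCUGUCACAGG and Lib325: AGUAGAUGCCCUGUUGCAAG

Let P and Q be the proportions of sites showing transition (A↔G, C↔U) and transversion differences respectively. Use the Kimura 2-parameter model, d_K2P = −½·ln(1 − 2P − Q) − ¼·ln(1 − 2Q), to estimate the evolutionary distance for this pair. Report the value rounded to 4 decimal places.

Mismatches occur at site 3 (C/U, transition), site 7 (C/U, transition), site 8 (C/G, transversion), site 10 (U/C, transition), site 15 (C/U, transition), site 16 (A/G, transition), site 19 (G/A, transition).
Of the 7 differences, 6 transitions and 1 transversion over 20 sites: P = 6/20 = 0.300000, Q = 1/20 = 0.050000.
d = −0.5·ln(0.350000) − 0.25·ln(0.900000) = −0.5·(-1.049822) − 0.25·(-0.105361) = 0.5513.

0.5513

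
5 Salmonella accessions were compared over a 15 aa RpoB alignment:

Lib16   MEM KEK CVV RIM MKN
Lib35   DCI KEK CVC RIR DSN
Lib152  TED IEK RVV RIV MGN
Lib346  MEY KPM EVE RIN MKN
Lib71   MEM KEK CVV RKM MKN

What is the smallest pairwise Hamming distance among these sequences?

Pairwise Hamming distances:
  Lib16 vs Lib35: 7
  Lib16 vs Lib152: 6
  Lib16 vs Lib346: 6
  Lib16 vs Lib71: 1
  Lib35 vs Lib152: 9
  Lib35 vs Lib346: 10
  Lib35 vs Lib71: 8
  Lib152 vs Lib346: 9
  Lib152 vs Lib71: 7
  Lib346 vs Lib71: 7
The smallest is 1, between Lib16 and Lib71.

1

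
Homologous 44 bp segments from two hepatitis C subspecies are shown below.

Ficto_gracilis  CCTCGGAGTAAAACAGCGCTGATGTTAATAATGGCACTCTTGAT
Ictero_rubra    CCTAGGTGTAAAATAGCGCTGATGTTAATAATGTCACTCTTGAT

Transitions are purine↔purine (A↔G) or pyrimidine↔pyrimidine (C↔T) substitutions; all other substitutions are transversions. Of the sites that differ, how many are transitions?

1

The sequences differ at positions 4 (C/A, transversion), 7 (A/T, transversion), 14 (C/T, transition), 34 (G/T, transversion).
Of the 4 differences, 1 transition and 3 transversions, so the answer is 1.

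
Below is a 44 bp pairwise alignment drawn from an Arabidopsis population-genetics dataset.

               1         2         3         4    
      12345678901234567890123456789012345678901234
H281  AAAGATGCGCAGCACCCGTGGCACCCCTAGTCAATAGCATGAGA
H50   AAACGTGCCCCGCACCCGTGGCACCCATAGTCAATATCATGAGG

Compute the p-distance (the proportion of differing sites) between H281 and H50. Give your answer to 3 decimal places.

The sequences differ at positions 4 (G/C), 5 (A/G), 9 (G/C), 11 (A/C), 27 (C/A), 37 (G/T), 44 (A/G).
There are 7 differences over 44 sites, so p = 7/44 = 0.159.

0.159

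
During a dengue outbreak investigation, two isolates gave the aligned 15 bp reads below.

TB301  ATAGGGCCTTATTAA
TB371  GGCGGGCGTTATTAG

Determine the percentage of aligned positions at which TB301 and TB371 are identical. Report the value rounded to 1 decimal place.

66.7%

The sequences differ at positions 1 (A/G), 2 (T/G), 3 (A/C), 8 (C/G), 15 (A/G).
10 of the 15 sites match, so the percent identity is 10/15 × 100 = 66.7%.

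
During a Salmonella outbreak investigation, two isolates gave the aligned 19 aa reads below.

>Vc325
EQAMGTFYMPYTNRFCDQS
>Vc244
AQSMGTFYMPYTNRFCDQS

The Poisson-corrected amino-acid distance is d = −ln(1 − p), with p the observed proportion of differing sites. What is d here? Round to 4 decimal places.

0.1112

The sequences differ at positions 1 (E/A), 3 (A/S).
p = 2/19 = 0.105263.
d = −ln(1 − 0.105263) = −ln(0.894737) = 0.1112.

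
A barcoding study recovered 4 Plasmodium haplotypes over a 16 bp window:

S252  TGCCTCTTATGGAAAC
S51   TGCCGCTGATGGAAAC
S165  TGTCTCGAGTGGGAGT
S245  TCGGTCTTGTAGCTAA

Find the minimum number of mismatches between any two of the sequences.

2

Pairwise Hamming distances:
  S252 vs S51: 2
  S252 vs S165: 7
  S252 vs S245: 8
  S51 vs S165: 8
  S51 vs S245: 10
  S165 vs S245: 10
The smallest is 2, between S252 and S51.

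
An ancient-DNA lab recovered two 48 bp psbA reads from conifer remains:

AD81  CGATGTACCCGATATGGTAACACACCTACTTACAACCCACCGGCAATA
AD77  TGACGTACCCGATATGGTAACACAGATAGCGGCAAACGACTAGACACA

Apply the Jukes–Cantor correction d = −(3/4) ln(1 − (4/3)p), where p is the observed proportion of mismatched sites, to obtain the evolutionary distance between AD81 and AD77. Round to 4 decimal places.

0.4042

The sequences differ at positions 1 (C/T), 4 (T/C), 25 (C/G), 26 (C/A), 29 (C/G), 30 (T/C), 31 (T/G), 32 (A/G), 36 (C/A), 38 (C/G), 41 (C/T), 42 (G/A), 44 (C/A), 45 (A/C), 47 (T/C).
p = 15/48 = 0.312500.
d = −0.75 · ln(1 − (4/3)·0.312500) = −0.75 · ln(0.583333) = −0.75 · (-0.538997) = 0.4042.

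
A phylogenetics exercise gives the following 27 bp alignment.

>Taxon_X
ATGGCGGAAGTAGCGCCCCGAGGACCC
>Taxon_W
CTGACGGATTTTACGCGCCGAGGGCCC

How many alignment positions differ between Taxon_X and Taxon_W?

8

Mismatches occur at site 1 (A↔C), site 4 (G↔A), site 9 (A↔T), site 10 (G↔T), site 12 (A↔T), site 13 (G↔A), site 17 (C↔G), site 24 (A↔G).
That gives 8 mismatches out of 27 aligned sites, so the Hamming distance is 8.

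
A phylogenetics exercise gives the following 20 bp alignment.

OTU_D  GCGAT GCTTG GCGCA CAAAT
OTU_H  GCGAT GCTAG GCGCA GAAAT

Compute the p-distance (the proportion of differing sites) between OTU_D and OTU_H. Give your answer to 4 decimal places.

0.1000

Mismatches occur at site 9 (T↔A), site 16 (C↔G).
There are 2 differences over 20 sites, so p = 2/20 = 0.1000.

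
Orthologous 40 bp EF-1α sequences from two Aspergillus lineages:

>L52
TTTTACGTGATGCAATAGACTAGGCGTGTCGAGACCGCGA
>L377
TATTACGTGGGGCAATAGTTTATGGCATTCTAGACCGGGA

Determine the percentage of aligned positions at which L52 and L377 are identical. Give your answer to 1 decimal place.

70.0%

Differing sites — 2:T/A; 10:A/G; 11:T/G; 19:A/T; 20:C/T; 23:G/T; 25:C/G; 26:G/C; 27:T/A; 28:G/T; 31:G/T; 38:C/G.
28 of the 40 sites match, so the percent identity is 28/40 × 100 = 70.0%.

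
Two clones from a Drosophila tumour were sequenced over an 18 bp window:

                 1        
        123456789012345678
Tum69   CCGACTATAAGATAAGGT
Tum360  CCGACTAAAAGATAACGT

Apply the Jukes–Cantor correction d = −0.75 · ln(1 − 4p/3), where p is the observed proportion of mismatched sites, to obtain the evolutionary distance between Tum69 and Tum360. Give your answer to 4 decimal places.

Differing sites — 8:T/A; 16:G/C.
p = 2/18 = 0.111111.
d = −0.75 · ln(1 − (4/3)·0.111111) = −0.75 · ln(0.851852) = −0.75 · (-0.160342) = 0.1203.

0.1203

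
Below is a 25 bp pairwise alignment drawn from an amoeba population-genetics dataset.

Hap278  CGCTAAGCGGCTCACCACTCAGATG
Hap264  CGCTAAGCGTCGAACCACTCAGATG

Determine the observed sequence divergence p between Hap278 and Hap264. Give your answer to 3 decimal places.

The sequences differ at positions 10 (G/T), 12 (T/G), 13 (C/A).
There are 3 differences over 25 sites, so p = 3/25 = 0.120.

0.120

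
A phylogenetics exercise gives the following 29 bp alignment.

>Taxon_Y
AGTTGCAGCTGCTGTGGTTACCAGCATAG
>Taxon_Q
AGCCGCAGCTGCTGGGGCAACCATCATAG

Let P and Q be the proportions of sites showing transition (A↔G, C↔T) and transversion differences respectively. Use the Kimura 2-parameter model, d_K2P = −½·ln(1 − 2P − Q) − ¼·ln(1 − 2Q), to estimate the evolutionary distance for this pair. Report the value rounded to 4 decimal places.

0.2437

Differing sites — 3:T/C (Ti); 4:T/C (Ti); 15:T/G (Tv); 18:T/C (Ti); 19:T/A (Tv); 24:G/T (Tv).
Of the 6 differences, 3 transitions and 3 transversions over 29 sites: P = 3/29 = 0.103448, Q = 3/29 = 0.103448.
d = −0.5·ln(0.689656) − 0.25·ln(0.793104) = −0.5·(-0.371562) − 0.25·(-0.231801) = 0.2437.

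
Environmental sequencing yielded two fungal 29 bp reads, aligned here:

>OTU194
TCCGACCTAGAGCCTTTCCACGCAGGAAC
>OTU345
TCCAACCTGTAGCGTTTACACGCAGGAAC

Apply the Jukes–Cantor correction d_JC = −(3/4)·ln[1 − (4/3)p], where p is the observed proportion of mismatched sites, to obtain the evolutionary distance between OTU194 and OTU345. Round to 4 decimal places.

Differing sites — 4:G/A; 9:A/G; 10:G/T; 14:C/G; 18:C/A.
p = 5/29 = 0.172414.
d = −0.75 · ln(1 − (4/3)·0.172414) = −0.75 · ln(0.770115) = −0.75 · (-0.261215) = 0.1959.

0.1959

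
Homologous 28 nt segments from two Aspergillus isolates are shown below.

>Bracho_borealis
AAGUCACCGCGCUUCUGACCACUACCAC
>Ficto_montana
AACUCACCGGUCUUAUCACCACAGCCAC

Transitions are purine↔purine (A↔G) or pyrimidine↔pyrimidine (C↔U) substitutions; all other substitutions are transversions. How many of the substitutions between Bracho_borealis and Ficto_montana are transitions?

1

Mismatches occur at site 3 (G→C, transversion), site 10 (C→G, transversion), site 11 (G→U, transversion), site 15 (C→A, transversion), site 17 (G→C, transversion), site 23 (U→A, transversion), site 24 (A→G, transition).
Of the 7 differences, 1 transition and 6 transversions, so the answer is 1.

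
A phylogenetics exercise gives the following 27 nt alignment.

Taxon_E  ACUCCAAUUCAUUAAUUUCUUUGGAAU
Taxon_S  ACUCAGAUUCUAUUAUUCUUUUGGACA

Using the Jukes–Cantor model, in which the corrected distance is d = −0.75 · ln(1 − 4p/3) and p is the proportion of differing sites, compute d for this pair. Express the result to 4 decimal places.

0.4408

The sequences differ at positions 5 (C/A), 6 (A/G), 11 (A/U), 12 (U/A), 14 (A/U), 18 (U/C), 19 (C/U), 26 (A/C), 27 (U/A).
p = 9/27 = 0.333333.
d = −0.75 · ln(1 − (4/3)·0.333333) = −0.75 · ln(0.555556) = −0.75 · (-0.587786) = 0.4408.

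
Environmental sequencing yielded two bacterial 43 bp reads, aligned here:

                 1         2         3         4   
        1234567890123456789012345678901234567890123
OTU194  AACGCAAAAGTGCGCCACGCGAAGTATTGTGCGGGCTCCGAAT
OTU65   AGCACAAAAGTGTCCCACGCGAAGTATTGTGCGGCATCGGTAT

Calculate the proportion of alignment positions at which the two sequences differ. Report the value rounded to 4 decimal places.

0.1860

Differing sites — 2:A/G; 4:G/A; 13:C/T; 14:G/C; 35:G/C; 36:C/A; 39:C/G; 41:A/T.
There are 8 differences over 43 sites, so p = 8/43 = 0.1860.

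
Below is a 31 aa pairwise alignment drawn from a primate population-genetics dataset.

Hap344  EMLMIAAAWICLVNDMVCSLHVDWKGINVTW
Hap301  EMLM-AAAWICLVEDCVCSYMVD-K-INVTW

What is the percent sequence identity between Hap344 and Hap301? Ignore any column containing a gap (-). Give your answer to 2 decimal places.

85.71%

Excluding the 3 gap columns leaves 28 comparable sites.
The sequences differ at positions 14 (N/E), 16 (M/C), 20 (L/Y), 21 (H/M).
24 of the 28 comparable sites match, so the percent identity is 24/28 × 100 = 85.71%.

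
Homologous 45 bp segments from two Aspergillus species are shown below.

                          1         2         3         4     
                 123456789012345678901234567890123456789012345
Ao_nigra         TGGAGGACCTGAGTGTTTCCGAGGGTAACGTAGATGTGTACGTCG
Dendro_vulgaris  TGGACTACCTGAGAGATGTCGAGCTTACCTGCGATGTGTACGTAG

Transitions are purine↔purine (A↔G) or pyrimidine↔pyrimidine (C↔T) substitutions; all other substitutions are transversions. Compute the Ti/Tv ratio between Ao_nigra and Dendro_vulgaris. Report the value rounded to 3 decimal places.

0.083

The sequences differ at positions 5 (G/C, transversion), 6 (G/T, transversion), 14 (T/A, transversion), 16 (T/A, transversion), 18 (T/G, transversion), 19 (C/T, transition), 24 (G/C, transversion), 25 (G/T, transversion), 28 (A/C, transversion), 30 (G/T, transversion), 31 (T/G, transversion), 32 (A/C, transversion), 44 (C/A, transversion).
Of the 13 differences, 1 transition and 12 transversions, so Ti/Tv = 1/12 = 0.083.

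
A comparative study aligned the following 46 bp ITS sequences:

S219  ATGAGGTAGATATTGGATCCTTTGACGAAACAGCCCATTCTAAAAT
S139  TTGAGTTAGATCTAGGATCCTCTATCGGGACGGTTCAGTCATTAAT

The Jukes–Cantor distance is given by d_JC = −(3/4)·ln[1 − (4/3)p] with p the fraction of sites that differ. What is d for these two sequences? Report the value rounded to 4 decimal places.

0.4674

Mismatches occur at site 1 (A→T), site 6 (G→T), site 12 (A→C), site 14 (T→A), site 22 (T→C), site 24 (G→A), site 25 (A→T), site 28 (A→G), site 29 (A→G), site 32 (A→G), site 34 (C→T), site 35 (C→T), site 38 (T→G), site 41 (T→A), site 42 (A→T), site 43 (A→T).
p = 16/46 = 0.347826.
d = −0.75 · ln(1 − (4/3)·0.347826) = −0.75 · ln(0.536232) = −0.75 · (-0.623188) = 0.4674.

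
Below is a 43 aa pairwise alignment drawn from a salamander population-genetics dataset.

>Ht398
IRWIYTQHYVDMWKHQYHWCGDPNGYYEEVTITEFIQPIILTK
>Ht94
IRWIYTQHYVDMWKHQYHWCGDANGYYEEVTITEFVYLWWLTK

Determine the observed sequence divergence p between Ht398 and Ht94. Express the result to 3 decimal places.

0.140

Differing sites — 23:P/A; 36:I/V; 37:Q/Y; 38:P/L; 39:I/W; 40:I/W.
There are 6 differences over 43 sites, so p = 6/43 = 0.140.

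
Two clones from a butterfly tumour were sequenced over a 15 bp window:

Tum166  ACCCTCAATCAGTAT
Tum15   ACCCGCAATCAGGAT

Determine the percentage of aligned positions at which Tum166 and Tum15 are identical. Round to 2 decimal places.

86.67%

Differing sites — 5:T/G; 13:T/G.
13 of the 15 sites match, so the percent identity is 13/15 × 100 = 86.67%.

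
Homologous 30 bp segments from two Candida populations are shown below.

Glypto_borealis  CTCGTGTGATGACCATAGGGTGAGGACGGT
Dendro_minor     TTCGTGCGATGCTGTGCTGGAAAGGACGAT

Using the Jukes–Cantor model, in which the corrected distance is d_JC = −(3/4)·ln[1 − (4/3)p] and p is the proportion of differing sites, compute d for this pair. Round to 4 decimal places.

0.5716

Mismatches occur at site 1 (C↔T), site 7 (T↔C), site 12 (A↔C), site 13 (C↔T), site 14 (C↔G), site 15 (A↔T), site 16 (T↔G), site 17 (A↔C), site 18 (G↔T), site 21 (T↔A), site 22 (G↔A), site 29 (G↔A).
p = 12/30 = 0.400000.
d = −0.75 · ln(1 − (4/3)·0.400000) = −0.75 · ln(0.466667) = −0.75 · (-0.762139) = 0.5716.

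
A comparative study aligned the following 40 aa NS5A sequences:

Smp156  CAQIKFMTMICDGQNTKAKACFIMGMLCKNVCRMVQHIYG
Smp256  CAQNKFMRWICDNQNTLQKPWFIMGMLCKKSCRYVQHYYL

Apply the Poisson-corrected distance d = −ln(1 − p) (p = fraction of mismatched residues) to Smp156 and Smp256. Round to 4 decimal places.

The sequences differ at positions 4 (I/N), 8 (T/R), 9 (M/W), 13 (G/N), 17 (K/L), 18 (A/Q), 20 (A/P), 21 (C/W), 30 (N/K), 31 (V/S), 34 (M/Y), 38 (I/Y), 40 (G/L).
p = 13/40 = 0.325000.
d = −ln(1 − 0.325000) = −ln(0.675000) = 0.3930.

0.3930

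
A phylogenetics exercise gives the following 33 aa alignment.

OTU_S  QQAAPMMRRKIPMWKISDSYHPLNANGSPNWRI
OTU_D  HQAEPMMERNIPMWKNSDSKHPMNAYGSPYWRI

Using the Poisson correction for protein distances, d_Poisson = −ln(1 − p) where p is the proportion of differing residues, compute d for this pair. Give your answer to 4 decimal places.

Mismatches occur at site 1 (Q→H), site 4 (A→E), site 8 (R→E), site 10 (K→N), site 16 (I→N), site 20 (Y→K), site 23 (L→M), site 26 (N→Y), site 30 (N→Y).
p = 9/33 = 0.272727.
d = −ln(1 − 0.272727) = −ln(0.727273) = 0.3185.

0.3185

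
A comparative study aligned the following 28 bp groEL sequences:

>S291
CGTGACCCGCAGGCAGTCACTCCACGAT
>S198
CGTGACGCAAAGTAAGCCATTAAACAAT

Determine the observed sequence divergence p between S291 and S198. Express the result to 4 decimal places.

Differing sites — 7:C/G; 9:G/A; 10:C/A; 13:G/T; 14:C/A; 17:T/C; 20:C/T; 22:C/A; 23:C/A; 26:G/A.
There are 10 differences over 28 sites, so p = 10/28 = 0.3571.

0.3571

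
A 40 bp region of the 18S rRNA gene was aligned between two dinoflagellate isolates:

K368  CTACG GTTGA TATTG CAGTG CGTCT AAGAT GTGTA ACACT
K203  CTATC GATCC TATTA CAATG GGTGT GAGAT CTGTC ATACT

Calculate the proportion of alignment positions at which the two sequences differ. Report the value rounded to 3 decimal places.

Differing sites — 4:C/T; 5:G/C; 7:T/A; 9:G/C; 10:A/C; 15:G/A; 18:G/A; 21:C/G; 24:C/G; 26:A/G; 31:G/C; 35:A/C; 37:C/T.
There are 13 differences over 40 sites, so p = 13/40 = 0.325.

0.325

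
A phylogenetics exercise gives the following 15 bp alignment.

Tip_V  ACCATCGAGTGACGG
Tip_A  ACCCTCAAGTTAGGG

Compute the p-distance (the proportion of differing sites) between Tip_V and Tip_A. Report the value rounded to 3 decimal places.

0.267

Mismatches occur at site 4 (A→C), site 7 (G→A), site 11 (G→T), site 13 (C→G).
There are 4 differences over 15 sites, so p = 4/15 = 0.267.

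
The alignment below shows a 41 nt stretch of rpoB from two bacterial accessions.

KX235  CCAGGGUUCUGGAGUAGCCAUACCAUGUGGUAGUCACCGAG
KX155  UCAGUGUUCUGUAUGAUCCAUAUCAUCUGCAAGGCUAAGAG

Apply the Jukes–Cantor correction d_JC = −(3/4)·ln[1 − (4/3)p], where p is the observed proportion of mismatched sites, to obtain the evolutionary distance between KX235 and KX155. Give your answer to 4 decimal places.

Differing sites — 1:C/U; 5:G/U; 12:G/U; 14:G/U; 15:U/G; 17:G/U; 23:C/U; 27:G/C; 30:G/C; 31:U/A; 34:U/G; 36:A/U; 37:C/A; 38:C/A.
p = 14/41 = 0.341463.
d = −0.75 · ln(1 − (4/3)·0.341463) = −0.75 · ln(0.544716) = −0.75 · (-0.607491) = 0.4556.

0.4556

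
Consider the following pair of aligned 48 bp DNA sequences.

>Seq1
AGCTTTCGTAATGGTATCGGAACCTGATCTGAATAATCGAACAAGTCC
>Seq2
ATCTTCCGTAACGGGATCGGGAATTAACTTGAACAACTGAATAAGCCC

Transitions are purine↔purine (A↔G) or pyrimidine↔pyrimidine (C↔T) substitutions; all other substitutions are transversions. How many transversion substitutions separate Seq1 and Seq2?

3

Mismatches occur at site 2 (G↔T, transversion), site 6 (T↔C, transition), site 12 (T↔C, transition), site 15 (T↔G, transversion), site 21 (A↔G, transition), site 23 (C↔A, transversion), site 24 (C↔T, transition), site 26 (G↔A, transition), site 28 (T↔C, transition), site 29 (C↔T, transition), site 34 (T↔C, transition), site 37 (T↔C, transition), site 38 (C↔T, transition), site 42 (C↔T, transition), site 46 (T↔C, transition).
Of the 15 differences, 12 transitions and 3 transversions, so the answer is 3.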